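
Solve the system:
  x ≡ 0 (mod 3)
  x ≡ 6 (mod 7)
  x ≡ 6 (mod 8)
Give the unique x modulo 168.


Moduli 3, 7, 8 are pairwise coprime; by CRT there is a unique solution modulo M = 3 · 7 · 8 = 168.
Solve pairwise, accumulating the modulus:
  Start with x ≡ 0 (mod 3).
  Combine with x ≡ 6 (mod 7): since gcd(3, 7) = 1, we get a unique residue mod 21.
    Write x = 0 + 3·t and substitute into x ≡ 6 (mod 7): 3·t ≡ 6 − 0 = 6 (mod 7).
    The inverse of 3 mod 7 is 5 (since 3·5 = 15 = 2·7 + 1), so t ≡ 5·6 = 30 ≡ 2 (mod 7).
    Then x = 0 + 3·2 = 6, valid modulo lcm(3, 7) = 21: x ≡ 6 (mod 21).
  Combine with x ≡ 6 (mod 8): since gcd(21, 8) = 1, we get a unique residue mod 168.
    Write x = 6 + 21·t and substitute into x ≡ 6 (mod 8): 21·t ≡ 6 − 6 = 0 (mod 8).
    Reduce coefficients mod 8: 5·t ≡ 0 (mod 8).
    The inverse of 5 mod 8 is 5 (since 5·5 = 25 = 3·8 + 1), so t ≡ 5·0 = 0 ≡ 0 (mod 8).
    Then x = 6 + 21·0 = 6, valid modulo lcm(21, 8) = 168: x ≡ 6 (mod 168).
Verify: 6 mod 3 = 0 ✓, 6 mod 7 = 6 ✓, 6 mod 8 = 6 ✓.

x ≡ 6 (mod 168).


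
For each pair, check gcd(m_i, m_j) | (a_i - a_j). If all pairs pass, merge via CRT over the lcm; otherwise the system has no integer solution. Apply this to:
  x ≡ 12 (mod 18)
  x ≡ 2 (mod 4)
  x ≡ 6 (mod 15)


Moduli 18, 4, 15 are not pairwise coprime, so CRT works modulo lcm(m_i) when all pairwise compatibility conditions hold.
Pairwise compatibility: gcd(m_i, m_j) must divide a_i - a_j for every pair.
Merge one congruence at a time:
  Start: x ≡ 12 (mod 18).
  Combine with x ≡ 2 (mod 4): gcd(18, 4) = 2; 2 - 12 = -10, which IS divisible by 2, so compatible.
    Write x = 12 + 18·t and substitute into x ≡ 2 (mod 4): 18·t ≡ 2 − 12 = -10 (mod 4).
    Divide the congruence (and modulus) by g = 2: 9·t ≡ -5 (mod 2).
    Reduce coefficients mod 2: 1·t ≡ 1 (mod 2).
    So t ≡ 1 (mod 2).
    Then x = 12 + 18·1 = 30, valid modulo lcm(18, 4) = 36: x ≡ 30 (mod 36).
  Combine with x ≡ 6 (mod 15): gcd(36, 15) = 3; 6 - 30 = -24, which IS divisible by 3, so compatible.
    Write x = 30 + 36·t and substitute into x ≡ 6 (mod 15): 36·t ≡ 6 − 30 = -24 (mod 15).
    Divide the congruence (and modulus) by g = 3: 12·t ≡ -8 (mod 5).
    Reduce coefficients mod 5: 2·t ≡ 2 (mod 5).
    The inverse of 2 mod 5 is 3 (since 2·3 = 6 = 1·5 + 1), so t ≡ 3·2 = 6 ≡ 1 (mod 5).
    Then x = 30 + 36·1 = 66, valid modulo lcm(36, 15) = 180: x ≡ 66 (mod 180).
Verify: 66 mod 18 = 12, 66 mod 4 = 2, 66 mod 15 = 6.

x ≡ 66 (mod 180).


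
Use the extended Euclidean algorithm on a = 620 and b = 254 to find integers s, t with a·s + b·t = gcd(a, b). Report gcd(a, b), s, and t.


Euclidean algorithm on (620, 254) — divide until remainder is 0:
  620 = 2 · 254 + 112
  254 = 2 · 112 + 30
  112 = 3 · 30 + 22
  30 = 1 · 22 + 8
  22 = 2 · 8 + 6
  8 = 1 · 6 + 2
  6 = 3 · 2 + 0
gcd(620, 254) = 2.
Track Bezout coefficients alongside the remainders: start with r₀ = 620 = a·1 + b·0 (s = 1, t = 0) and r₁ = 254 = a·0 + b·1 (s = 0, t = 1); each new remainder r_{k+1} = r_{k-1} − q_k·r_k inherits s_{k+1} = s_{k-1} − q_k·s_k, t_{k+1} = t_{k-1} − q_k·t_k, so r_k = a·s_k + b·t_k at every step:
  q = 2: r = 112, s = 1 − 2·0 = 1, t = 0 − 2·1 = -2  (check: 620·1 + 254·(-2) = 112)
  q = 2: r = 30, s = 0 − 2·1 = -2, t = 1 − 2·(-2) = 5  (check: 620·(-2) + 254·5 = 30)
  q = 3: r = 22, s = 1 − 3·(-2) = 7, t = -2 − 3·5 = -17  (check: 620·7 + 254·(-17) = 22)
  q = 1: r = 8, s = -2 − 1·7 = -9, t = 5 − 1·(-17) = 22  (check: 620·(-9) + 254·22 = 8)
  q = 2: r = 6, s = 7 − 2·(-9) = 25, t = -17 − 2·22 = -61  (check: 620·25 + 254·(-61) = 6)
  q = 1: r = 2, s = -9 − 1·25 = -34, t = 22 − 1·(-61) = 83  (check: 620·(-34) + 254·83 = 2)
The row with r = 2 (the gcd) gives the Bezout coefficients s = -34, t = 83.
Result: 620 · (-34) + 254 · (83) = 2.

gcd(620, 254) = 2; s = -34, t = 83 (check: 620·(-34) + 254·83 = 2).


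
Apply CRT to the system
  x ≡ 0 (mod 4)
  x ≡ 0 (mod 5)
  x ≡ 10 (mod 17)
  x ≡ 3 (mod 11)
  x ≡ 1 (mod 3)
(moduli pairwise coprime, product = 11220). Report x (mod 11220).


Product of moduli M = 4 · 5 · 17 · 11 · 3 = 11220.
Merge one congruence at a time:
  Start: x ≡ 0 (mod 4).
  Combine with x ≡ 0 (mod 5); new modulus lcm = 20.
    Write x = 0 + 4·t and substitute into x ≡ 0 (mod 5): 4·t ≡ 0 − 0 = 0 (mod 5).
    The inverse of 4 mod 5 is 4 (since 4·4 = 16 = 3·5 + 1), so t ≡ 4·0 = 0 ≡ 0 (mod 5).
    Then x = 0 + 4·0 = 0, valid modulo lcm(4, 5) = 20: x ≡ 0 (mod 20).
  Combine with x ≡ 10 (mod 17); new modulus lcm = 340.
    Write x = 0 + 20·t and substitute into x ≡ 10 (mod 17): 20·t ≡ 10 − 0 = 10 (mod 17).
    Reduce coefficients mod 17: 3·t ≡ 10 (mod 17).
    The inverse of 3 mod 17 is 6 (since 3·6 = 18 = 1·17 + 1), so t ≡ 6·10 = 60 ≡ 9 (mod 17).
    Then x = 0 + 20·9 = 180, valid modulo lcm(20, 17) = 340: x ≡ 180 (mod 340).
  Combine with x ≡ 3 (mod 11); new modulus lcm = 3740.
    Write x = 180 + 340·t and substitute into x ≡ 3 (mod 11): 340·t ≡ 3 − 180 = -177 (mod 11).
    Reduce coefficients mod 11: 10·t ≡ 10 (mod 11).
    The inverse of 10 mod 11 is 10 (since 10·10 = 100 = 9·11 + 1), so t ≡ 10·10 = 100 ≡ 1 (mod 11).
    Then x = 180 + 340·1 = 520, valid modulo lcm(340, 11) = 3740: x ≡ 520 (mod 3740).
  Combine with x ≡ 1 (mod 3); new modulus lcm = 11220.
    Write x = 520 + 3740·t and substitute into x ≡ 1 (mod 3): 3740·t ≡ 1 − 520 = -519 (mod 3).
    Reduce coefficients mod 3: 2·t ≡ 0 (mod 3).
    The inverse of 2 mod 3 is 2 (since 2·2 = 4 = 1·3 + 1), so t ≡ 2·0 = 0 ≡ 0 (mod 3).
    Then x = 520 + 3740·0 = 520, valid modulo lcm(3740, 3) = 11220: x ≡ 520 (mod 11220).
Verify against each original: 520 mod 4 = 0, 520 mod 5 = 0, 520 mod 17 = 10, 520 mod 11 = 3, 520 mod 3 = 1.

x ≡ 520 (mod 11220).


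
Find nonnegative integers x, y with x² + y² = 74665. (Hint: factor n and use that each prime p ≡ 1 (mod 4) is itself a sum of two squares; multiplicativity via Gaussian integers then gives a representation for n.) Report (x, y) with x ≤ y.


Step 1: Factor n = 74665 = 5 · 109 · 137.
Step 2: Check the mod-4 condition on each prime factor: 5 ≡ 1 (mod 4), exponent 1; 109 ≡ 1 (mod 4), exponent 1; 137 ≡ 1 (mod 4), exponent 1.
All primes ≡ 3 (mod 4) appear to even exponent (or don't appear), so by the two-squares theorem n IS expressible as a sum of two squares.
Step 3: Build a representation. Here n = 5 · 109 · 137 is a product of primes ≡ 1 (mod 4). Each prime p ≡ 1 (mod 4) is itself a sum of two squares; find a² by testing p − a² for a perfect square:
  5: 5 − 1² = 4 = 2² ⇒ 5 = 1² + 2².
  109: 109 − 1² = 108, 109 − 2² = 105, 109 − 3² = 100 = 10² ⇒ 109 = 3² + 10².
  137: 137 − 1² = 136, 137 − 2² = 133, 137 − 3² = 128, 137 − 4² = 121 = 11² ⇒ 137 = 4² + 11².
  Combine using the Brahmagupta–Fibonacci identity (a² + b²)(c² + d²) = (ac − bd)² + (ad + bc)² = (ac + bd)² + (ad − bc)²:
  5 · 109 = 545: from (1² + 2²)(3² + 10²), take (1·3 − 2·10, 1·10 + 2·3) = (3 − 20, 10 + 6) = (-17, 16); dropping signs (only squares matter) gives (17, 16); check 17² + 16² = 289 + 256 = 545 ✓.
  545 · 137 = 74665: from (17² + 16²)(4² + 11²), take (17·4 − 16·11, 17·11 + 16·4) = (68 − 176, 187 + 64) = (-108, 251); dropping signs (only squares matter) gives (108, 251); check 108² + 251² = 11664 + 63001 = 74665 ✓.
Step 4: Order so x ≤ y and verify: 108² + 251² = 11664 + 63001 = 74665 = n. ✓

n = 74665 = 108² + 251² (one valid representation with x ≤ y).


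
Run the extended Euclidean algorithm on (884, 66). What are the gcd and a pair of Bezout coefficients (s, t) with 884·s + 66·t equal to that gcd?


Euclidean algorithm on (884, 66) — divide until remainder is 0:
  884 = 13 · 66 + 26
  66 = 2 · 26 + 14
  26 = 1 · 14 + 12
  14 = 1 · 12 + 2
  12 = 6 · 2 + 0
gcd(884, 66) = 2.
Track Bezout coefficients alongside the remainders: start with r₀ = 884 = a·1 + b·0 (s = 1, t = 0) and r₁ = 66 = a·0 + b·1 (s = 0, t = 1); each new remainder r_{k+1} = r_{k-1} − q_k·r_k inherits s_{k+1} = s_{k-1} − q_k·s_k, t_{k+1} = t_{k-1} − q_k·t_k, so r_k = a·s_k + b·t_k at every step:
  q = 13: r = 26, s = 1 − 13·0 = 1, t = 0 − 13·1 = -13  (check: 884·1 + 66·(-13) = 26)
  q = 2: r = 14, s = 0 − 2·1 = -2, t = 1 − 2·(-13) = 27  (check: 884·(-2) + 66·27 = 14)
  q = 1: r = 12, s = 1 − 1·(-2) = 3, t = -13 − 1·27 = -40  (check: 884·3 + 66·(-40) = 12)
  q = 1: r = 2, s = -2 − 1·3 = -5, t = 27 − 1·(-40) = 67  (check: 884·(-5) + 66·67 = 2)
The row with r = 2 (the gcd) gives the Bezout coefficients s = -5, t = 67.
Result: 884 · (-5) + 66 · (67) = 2.

gcd(884, 66) = 2; s = -5, t = 67 (check: 884·(-5) + 66·67 = 2).


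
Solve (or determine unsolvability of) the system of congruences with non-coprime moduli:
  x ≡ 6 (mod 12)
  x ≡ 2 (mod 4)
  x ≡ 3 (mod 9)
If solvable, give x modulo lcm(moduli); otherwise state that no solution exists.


Moduli 12, 4, 9 are not pairwise coprime, so CRT works modulo lcm(m_i) when all pairwise compatibility conditions hold.
Pairwise compatibility: gcd(m_i, m_j) must divide a_i - a_j for every pair.
Merge one congruence at a time:
  Start: x ≡ 6 (mod 12).
  Combine with x ≡ 2 (mod 4): gcd(12, 4) = 4; 2 - 6 = -4, which IS divisible by 4, so compatible.
    Write x = 6 + 12·t and substitute into x ≡ 2 (mod 4): 12·t ≡ 2 − 6 = -4 (mod 4).
    Divide the congruence (and modulus) by g = 4: 3·t ≡ -1 (mod 1).
    Modulo 1 every t works; take t = 0.
    Then x = 6 + 12·0 = 6, valid modulo lcm(12, 4) = 12: x ≡ 6 (mod 12).
  Combine with x ≡ 3 (mod 9): gcd(12, 9) = 3; 3 - 6 = -3, which IS divisible by 3, so compatible.
    Write x = 6 + 12·t and substitute into x ≡ 3 (mod 9): 12·t ≡ 3 − 6 = -3 (mod 9).
    Divide the congruence (and modulus) by g = 3: 4·t ≡ -1 (mod 3).
    Reduce coefficients mod 3: 1·t ≡ 2 (mod 3).
    So t ≡ 2 (mod 3).
    Then x = 6 + 12·2 = 30, valid modulo lcm(12, 9) = 36: x ≡ 30 (mod 36).
Verify: 30 mod 12 = 6, 30 mod 4 = 2, 30 mod 9 = 3.

x ≡ 30 (mod 36).


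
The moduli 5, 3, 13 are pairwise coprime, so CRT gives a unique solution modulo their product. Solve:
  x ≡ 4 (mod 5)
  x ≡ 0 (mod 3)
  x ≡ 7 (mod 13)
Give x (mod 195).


Moduli 5, 3, 13 are pairwise coprime; by CRT there is a unique solution modulo M = 5 · 3 · 13 = 195.
Solve pairwise, accumulating the modulus:
  Start with x ≡ 4 (mod 5).
  Combine with x ≡ 0 (mod 3): since gcd(5, 3) = 1, we get a unique residue mod 15.
    Write x = 4 + 5·t and substitute into x ≡ 0 (mod 3): 5·t ≡ 0 − 4 = -4 (mod 3).
    Reduce coefficients mod 3: 2·t ≡ 2 (mod 3).
    The inverse of 2 mod 3 is 2 (since 2·2 = 4 = 1·3 + 1), so t ≡ 2·2 = 4 ≡ 1 (mod 3).
    Then x = 4 + 5·1 = 9, valid modulo lcm(5, 3) = 15: x ≡ 9 (mod 15).
  Combine with x ≡ 7 (mod 13): since gcd(15, 13) = 1, we get a unique residue mod 195.
    Write x = 9 + 15·t and substitute into x ≡ 7 (mod 13): 15·t ≡ 7 − 9 = -2 (mod 13).
    Reduce coefficients mod 13: 2·t ≡ 11 (mod 13).
    The inverse of 2 mod 13 is 7 (since 2·7 = 14 = 1·13 + 1), so t ≡ 7·11 = 77 ≡ 12 (mod 13).
    Then x = 9 + 15·12 = 189, valid modulo lcm(15, 13) = 195: x ≡ 189 (mod 195).
Verify: 189 mod 5 = 4 ✓, 189 mod 3 = 0 ✓, 189 mod 13 = 7 ✓.

x ≡ 189 (mod 195).


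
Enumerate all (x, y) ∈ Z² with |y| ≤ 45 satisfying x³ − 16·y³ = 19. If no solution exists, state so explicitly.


The equation is x³ - 16y³ = 19. For fixed y, x³ = 16·y³ + 19, so a solution requires the RHS to be a perfect cube.
Strategy: iterate y from -45 to 45, compute RHS = 16·y³ + 19, and check whether it is a (positive or negative) perfect cube.
Check small values of y:
  y = 0: RHS = 19 is not a perfect cube.
  y = 1: RHS = 35 is not a perfect cube.
  y = -1: RHS = 3 is not a perfect cube.
  y = 2: RHS = 147 is not a perfect cube.
  y = -2: RHS = -109 is not a perfect cube.
  y = 3: RHS = 451 is not a perfect cube.
  y = -3: RHS = -413 is not a perfect cube.
Continuing the search up to |y| = 45 finds no solutions either.
No (x, y) in the scanned range satisfies the equation.

No integer solutions with |y| ≤ 45.


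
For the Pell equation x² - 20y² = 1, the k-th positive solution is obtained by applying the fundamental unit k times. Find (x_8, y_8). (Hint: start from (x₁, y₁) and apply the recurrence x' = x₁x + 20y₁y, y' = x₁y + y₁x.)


Step 1: Find the fundamental solution (x₁, y₁) of x² - 20y² = 1.
  Expand √20 as a continued fraction. a₀ = ⌊√20⌋ = 4; iterate m_{k+1} = d_k·a_k − m_k, d_{k+1} = (20 − m_{k+1}²)/d_k, a_{k+1} = ⌊(a₀ + m_{k+1})/d_{k+1}⌋ (starting m₀ = 0, d₀ = 1), with convergents p_k = a_k·p_{k-1} + p_{k-2}, q_k = a_k·q_{k-1} + q_{k-2} (p₋₁ = 1, q₋₁ = 0):
  k = 0: a₀ = 4; p₀/q₀ = 4/1; p₀² − 20·q₀² = 16 − 20 = -4.
  k = 1: m = 4, d = 4, a = ⌊(4 + 4)/4⌋ = 2; p/q = (2·4 + 1)/(2·1 + 0) = 9/2; p² − 20·q² = 81 − 80 = 1.
  The first convergent with p² − 20·q² = 1 gives the fundamental solution (x₁, y₁) = (9, 2).
Step 2: Apply the recurrence (x_{n+1}, y_{n+1}) = (x₁x_n + 20y₁y_n, x₁y_n + y₁x_n) repeatedly.
  From (x_1, y_1) = (9, 2): x_2 = 9·9 + 20·2·2 = 161; y_2 = 9·2 + 2·9 = 36.
  From (x_2, y_2) = (161, 36): x_3 = 9·161 + 20·2·36 = 2889; y_3 = 9·36 + 2·161 = 646.
  From (x_3, y_3) = (2889, 646): x_4 = 9·2889 + 20·2·646 = 51841; y_4 = 9·646 + 2·2889 = 11592.
  From (x_4, y_4) = (51841, 11592): x_5 = 9·51841 + 20·2·11592 = 930249; y_5 = 9·11592 + 2·51841 = 208010.
  From (x_5, y_5) = (930249, 208010): x_6 = 9·930249 + 20·2·208010 = 16692641; y_6 = 9·208010 + 2·930249 = 3732588.
  From (x_6, y_6) = (16692641, 3732588): x_7 = 9·16692641 + 20·2·3732588 = 299537289; y_7 = 9·3732588 + 2·16692641 = 66978574.
  From (x_7, y_7) = (299537289, 66978574): x_8 = 9·299537289 + 20·2·66978574 = 5374978561; y_8 = 9·66978574 + 2·299537289 = 1201881744.
Step 3: Verify x_8² - 20·y_8² = 28890394531209630721 - 28890394531209630720 = 1 (should be 1). ✓

(x_1, y_1) = (9, 2); (x_8, y_8) = (5374978561, 1201881744).


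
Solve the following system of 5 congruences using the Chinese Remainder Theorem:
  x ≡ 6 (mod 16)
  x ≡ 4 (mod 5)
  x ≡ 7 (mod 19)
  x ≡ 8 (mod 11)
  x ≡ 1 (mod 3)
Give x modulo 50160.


Product of moduli M = 16 · 5 · 19 · 11 · 3 = 50160.
Merge one congruence at a time:
  Start: x ≡ 6 (mod 16).
  Combine with x ≡ 4 (mod 5); new modulus lcm = 80.
    Write x = 6 + 16·t and substitute into x ≡ 4 (mod 5): 16·t ≡ 4 − 6 = -2 (mod 5).
    Reduce coefficients mod 5: 1·t ≡ 3 (mod 5).
    So t ≡ 3 (mod 5).
    Then x = 6 + 16·3 = 54, valid modulo lcm(16, 5) = 80: x ≡ 54 (mod 80).
  Combine with x ≡ 7 (mod 19); new modulus lcm = 1520.
    Write x = 54 + 80·t and substitute into x ≡ 7 (mod 19): 80·t ≡ 7 − 54 = -47 (mod 19).
    Reduce coefficients mod 19: 4·t ≡ 10 (mod 19).
    The inverse of 4 mod 19 is 5 (since 4·5 = 20 = 1·19 + 1), so t ≡ 5·10 = 50 ≡ 12 (mod 19).
    Then x = 54 + 80·12 = 1014, valid modulo lcm(80, 19) = 1520: x ≡ 1014 (mod 1520).
  Combine with x ≡ 8 (mod 11); new modulus lcm = 16720.
    Write x = 1014 + 1520·t and substitute into x ≡ 8 (mod 11): 1520·t ≡ 8 − 1014 = -1006 (mod 11).
    Reduce coefficients mod 11: 2·t ≡ 6 (mod 11).
    The inverse of 2 mod 11 is 6 (since 2·6 = 12 = 1·11 + 1), so t ≡ 6·6 = 36 ≡ 3 (mod 11).
    Then x = 1014 + 1520·3 = 5574, valid modulo lcm(1520, 11) = 16720: x ≡ 5574 (mod 16720).
  Combine with x ≡ 1 (mod 3); new modulus lcm = 50160.
    Write x = 5574 + 16720·t and substitute into x ≡ 1 (mod 3): 16720·t ≡ 1 − 5574 = -5573 (mod 3).
    Reduce coefficients mod 3: 1·t ≡ 1 (mod 3).
    So t ≡ 1 (mod 3).
    Then x = 5574 + 16720·1 = 22294, valid modulo lcm(16720, 3) = 50160: x ≡ 22294 (mod 50160).
Verify against each original: 22294 mod 16 = 6, 22294 mod 5 = 4, 22294 mod 19 = 7, 22294 mod 11 = 8, 22294 mod 3 = 1.

x ≡ 22294 (mod 50160).


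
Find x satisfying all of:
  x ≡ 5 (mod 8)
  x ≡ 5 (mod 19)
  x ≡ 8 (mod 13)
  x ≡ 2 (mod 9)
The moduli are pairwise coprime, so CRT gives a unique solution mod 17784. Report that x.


Product of moduli M = 8 · 19 · 13 · 9 = 17784.
Merge one congruence at a time:
  Start: x ≡ 5 (mod 8).
  Combine with x ≡ 5 (mod 19); new modulus lcm = 152.
    Write x = 5 + 8·t and substitute into x ≡ 5 (mod 19): 8·t ≡ 5 − 5 = 0 (mod 19).
    The inverse of 8 mod 19 is 12 (since 8·12 = 96 = 5·19 + 1), so t ≡ 12·0 = 0 ≡ 0 (mod 19).
    Then x = 5 + 8·0 = 5, valid modulo lcm(8, 19) = 152: x ≡ 5 (mod 152).
  Combine with x ≡ 8 (mod 13); new modulus lcm = 1976.
    Write x = 5 + 152·t and substitute into x ≡ 8 (mod 13): 152·t ≡ 8 − 5 = 3 (mod 13).
    Reduce coefficients mod 13: 9·t ≡ 3 (mod 13).
    The inverse of 9 mod 13 is 3 (since 9·3 = 27 = 2·13 + 1), so t ≡ 3·3 = 9 ≡ 9 (mod 13).
    Then x = 5 + 152·9 = 1373, valid modulo lcm(152, 13) = 1976: x ≡ 1373 (mod 1976).
  Combine with x ≡ 2 (mod 9); new modulus lcm = 17784.
    Write x = 1373 + 1976·t and substitute into x ≡ 2 (mod 9): 1976·t ≡ 2 − 1373 = -1371 (mod 9).
    Reduce coefficients mod 9: 5·t ≡ 6 (mod 9).
    The inverse of 5 mod 9 is 2 (since 5·2 = 10 = 1·9 + 1), so t ≡ 2·6 = 12 ≡ 3 (mod 9).
    Then x = 1373 + 1976·3 = 7301, valid modulo lcm(1976, 9) = 17784: x ≡ 7301 (mod 17784).
Verify against each original: 7301 mod 8 = 5, 7301 mod 19 = 5, 7301 mod 13 = 8, 7301 mod 9 = 2.

x ≡ 7301 (mod 17784).


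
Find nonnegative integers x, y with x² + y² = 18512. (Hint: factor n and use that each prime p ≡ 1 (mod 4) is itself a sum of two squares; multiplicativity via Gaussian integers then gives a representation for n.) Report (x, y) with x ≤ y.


Step 1: Factor n = 18512 = 2^4 · 13 · 89.
Step 2: Check the mod-4 condition on each prime factor: 2 = 2 (special); 13 ≡ 1 (mod 4), exponent 1; 89 ≡ 1 (mod 4), exponent 1.
All primes ≡ 3 (mod 4) appear to even exponent (or don't appear), so by the two-squares theorem n IS expressible as a sum of two squares.
Step 3: Build a representation. Group n = k² · m with k = 4 and m = 13 · 89 = 1157 (a product of primes ≡ 1 (mod 4)); a representation of m scales to one of n via (k·x)² + (k·y)² = k²(x² + y²). Each prime p ≡ 1 (mod 4) is itself a sum of two squares; find a² by testing p − a² for a perfect square:
  13: 13 − 1² = 12, 13 − 2² = 9 = 3² ⇒ 13 = 2² + 3².
  89: 89 − 1² = 88, 89 − 2² = 85, 89 − 3² = 80, 89 − 4² = 73, 89 − 5² = 64 = 8² ⇒ 89 = 5² + 8².
  Combine using the Brahmagupta–Fibonacci identity (a² + b²)(c² + d²) = (ac − bd)² + (ad + bc)² = (ac + bd)² + (ad − bc)²:
  13 · 89 = 1157: from (2² + 3²)(5² + 8²), take (2·5 − 3·8, 2·8 + 3·5) = (10 − 24, 16 + 15) = (-14, 31); dropping signs (only squares matter) gives (14, 31); check 14² + 31² = 196 + 961 = 1157 ✓.
  Scale by k = 4: (4·14, 4·31) = (56, 124).
Step 4: Order so x ≤ y and verify: 56² + 124² = 3136 + 15376 = 18512 = n. ✓

n = 18512 = 56² + 124² (one valid representation with x ≤ y).


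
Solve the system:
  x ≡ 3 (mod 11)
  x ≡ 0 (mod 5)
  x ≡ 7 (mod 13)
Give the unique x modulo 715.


Moduli 11, 5, 13 are pairwise coprime; by CRT there is a unique solution modulo M = 11 · 5 · 13 = 715.
Solve pairwise, accumulating the modulus:
  Start with x ≡ 3 (mod 11).
  Combine with x ≡ 0 (mod 5): since gcd(11, 5) = 1, we get a unique residue mod 55.
    Write x = 3 + 11·t and substitute into x ≡ 0 (mod 5): 11·t ≡ 0 − 3 = -3 (mod 5).
    Reduce coefficients mod 5: 1·t ≡ 2 (mod 5).
    So t ≡ 2 (mod 5).
    Then x = 3 + 11·2 = 25, valid modulo lcm(11, 5) = 55: x ≡ 25 (mod 55).
  Combine with x ≡ 7 (mod 13): since gcd(55, 13) = 1, we get a unique residue mod 715.
    Write x = 25 + 55·t and substitute into x ≡ 7 (mod 13): 55·t ≡ 7 − 25 = -18 (mod 13).
    Reduce coefficients mod 13: 3·t ≡ 8 (mod 13).
    The inverse of 3 mod 13 is 9 (since 3·9 = 27 = 2·13 + 1), so t ≡ 9·8 = 72 ≡ 7 (mod 13).
    Then x = 25 + 55·7 = 410, valid modulo lcm(55, 13) = 715: x ≡ 410 (mod 715).
Verify: 410 mod 11 = 3 ✓, 410 mod 5 = 0 ✓, 410 mod 13 = 7 ✓.

x ≡ 410 (mod 715).


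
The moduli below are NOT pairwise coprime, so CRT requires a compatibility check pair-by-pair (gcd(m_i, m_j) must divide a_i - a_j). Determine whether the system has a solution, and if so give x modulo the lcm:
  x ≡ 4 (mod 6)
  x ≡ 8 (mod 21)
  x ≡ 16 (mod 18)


Moduli 6, 21, 18 are not pairwise coprime, so CRT works modulo lcm(m_i) when all pairwise compatibility conditions hold.
Pairwise compatibility: gcd(m_i, m_j) must divide a_i - a_j for every pair.
Merge one congruence at a time:
  Start: x ≡ 4 (mod 6).
  Combine with x ≡ 8 (mod 21): gcd(6, 21) = 3, and 8 - 4 = 4 is NOT divisible by 3.
    ⇒ system is inconsistent (no integer solution).

No solution (the system is inconsistent).


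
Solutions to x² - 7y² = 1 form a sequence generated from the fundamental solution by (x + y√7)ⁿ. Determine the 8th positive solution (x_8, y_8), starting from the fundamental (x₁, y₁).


Step 1: Find the fundamental solution (x₁, y₁) of x² - 7y² = 1.
  Expand √7 as a continued fraction. a₀ = ⌊√7⌋ = 2; iterate m_{k+1} = d_k·a_k − m_k, d_{k+1} = (7 − m_{k+1}²)/d_k, a_{k+1} = ⌊(a₀ + m_{k+1})/d_{k+1}⌋ (starting m₀ = 0, d₀ = 1), with convergents p_k = a_k·p_{k-1} + p_{k-2}, q_k = a_k·q_{k-1} + q_{k-2} (p₋₁ = 1, q₋₁ = 0):
  k = 0: a₀ = 2; p₀/q₀ = 2/1; p₀² − 7·q₀² = 4 − 7 = -3.
  k = 1: m = 2, d = 3, a = ⌊(2 + 2)/3⌋ = 1; p/q = (1·2 + 1)/(1·1 + 0) = 3/1; p² − 7·q² = 9 − 7 = 2.
  k = 2: m = 1, d = 2, a = ⌊(2 + 1)/2⌋ = 1; p/q = (1·3 + 2)/(1·1 + 1) = 5/2; p² − 7·q² = 25 − 28 = -3.
  k = 3: m = 1, d = 3, a = ⌊(2 + 1)/3⌋ = 1; p/q = (1·5 + 3)/(1·2 + 1) = 8/3; p² − 7·q² = 64 − 63 = 1.
  The first convergent with p² − 7·q² = 1 gives the fundamental solution (x₁, y₁) = (8, 3).
Step 2: Apply the recurrence (x_{n+1}, y_{n+1}) = (x₁x_n + 7y₁y_n, x₁y_n + y₁x_n) repeatedly.
  From (x_1, y_1) = (8, 3): x_2 = 8·8 + 7·3·3 = 127; y_2 = 8·3 + 3·8 = 48.
  From (x_2, y_2) = (127, 48): x_3 = 8·127 + 7·3·48 = 2024; y_3 = 8·48 + 3·127 = 765.
  From (x_3, y_3) = (2024, 765): x_4 = 8·2024 + 7·3·765 = 32257; y_4 = 8·765 + 3·2024 = 12192.
  From (x_4, y_4) = (32257, 12192): x_5 = 8·32257 + 7·3·12192 = 514088; y_5 = 8·12192 + 3·32257 = 194307.
  From (x_5, y_5) = (514088, 194307): x_6 = 8·514088 + 7·3·194307 = 8193151; y_6 = 8·194307 + 3·514088 = 3096720.
  From (x_6, y_6) = (8193151, 3096720): x_7 = 8·8193151 + 7·3·3096720 = 130576328; y_7 = 8·3096720 + 3·8193151 = 49353213.
  From (x_7, y_7) = (130576328, 49353213): x_8 = 8·130576328 + 7·3·49353213 = 2081028097; y_8 = 8·49353213 + 3·130576328 = 786554688.
Step 3: Verify x_8² - 7·y_8² = 4330677940503441409 - 4330677940503441408 = 1 (should be 1). ✓

(x_1, y_1) = (8, 3); (x_8, y_8) = (2081028097, 786554688).


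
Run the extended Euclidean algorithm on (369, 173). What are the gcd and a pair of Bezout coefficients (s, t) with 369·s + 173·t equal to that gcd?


Euclidean algorithm on (369, 173) — divide until remainder is 0:
  369 = 2 · 173 + 23
  173 = 7 · 23 + 12
  23 = 1 · 12 + 11
  12 = 1 · 11 + 1
  11 = 11 · 1 + 0
gcd(369, 173) = 1.
Track Bezout coefficients alongside the remainders: start with r₀ = 369 = a·1 + b·0 (s = 1, t = 0) and r₁ = 173 = a·0 + b·1 (s = 0, t = 1); each new remainder r_{k+1} = r_{k-1} − q_k·r_k inherits s_{k+1} = s_{k-1} − q_k·s_k, t_{k+1} = t_{k-1} − q_k·t_k, so r_k = a·s_k + b·t_k at every step:
  q = 2: r = 23, s = 1 − 2·0 = 1, t = 0 − 2·1 = -2  (check: 369·1 + 173·(-2) = 23)
  q = 7: r = 12, s = 0 − 7·1 = -7, t = 1 − 7·(-2) = 15  (check: 369·(-7) + 173·15 = 12)
  q = 1: r = 11, s = 1 − 1·(-7) = 8, t = -2 − 1·15 = -17  (check: 369·8 + 173·(-17) = 11)
  q = 1: r = 1, s = -7 − 1·8 = -15, t = 15 − 1·(-17) = 32  (check: 369·(-15) + 173·32 = 1)
The row with r = 1 (the gcd) gives the Bezout coefficients s = -15, t = 32.
Result: 369 · (-15) + 173 · (32) = 1.

gcd(369, 173) = 1; s = -15, t = 32 (check: 369·(-15) + 173·32 = 1).


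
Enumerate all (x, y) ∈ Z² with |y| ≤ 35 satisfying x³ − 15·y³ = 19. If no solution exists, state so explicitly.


The equation is x³ - 15y³ = 19. For fixed y, x³ = 15·y³ + 19, so a solution requires the RHS to be a perfect cube.
Strategy: iterate y from -35 to 35, compute RHS = 15·y³ + 19, and check whether it is a (positive or negative) perfect cube.
Check small values of y:
  y = 0: RHS = 19 is not a perfect cube.
  y = 1: RHS = 34 is not a perfect cube.
  y = -1: RHS = 4 is not a perfect cube.
  y = 2: RHS = 139 is not a perfect cube.
  y = -2: RHS = -101 is not a perfect cube.
  y = 3: RHS = 424 is not a perfect cube.
  y = -3: RHS = -386 is not a perfect cube.
Continuing the search up to |y| = 35 finds no solutions either.
No (x, y) in the scanned range satisfies the equation.

No integer solutions with |y| ≤ 35.


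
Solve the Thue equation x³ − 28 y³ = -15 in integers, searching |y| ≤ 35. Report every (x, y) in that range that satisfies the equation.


The equation is x³ - 28y³ = -15. For fixed y, x³ = 28·y³ − 15, so a solution requires the RHS to be a perfect cube.
Strategy: iterate y from -35 to 35, compute RHS = 28·y³ − 15, and check whether it is a (positive or negative) perfect cube.
Check small values of y:
  y = 0: RHS = -15 is not a perfect cube.
  y = 1: RHS = 13 is not a perfect cube.
  y = -1: RHS = -43 is not a perfect cube.
  y = 2: RHS = 209 is not a perfect cube.
  y = -2: RHS = -239 is not a perfect cube.
  y = 3: RHS = 741 is not a perfect cube.
  y = -3: RHS = -771 is not a perfect cube.
Continuing the search up to |y| = 35 finds no solutions either.
No (x, y) in the scanned range satisfies the equation.

No integer solutions with |y| ≤ 35.


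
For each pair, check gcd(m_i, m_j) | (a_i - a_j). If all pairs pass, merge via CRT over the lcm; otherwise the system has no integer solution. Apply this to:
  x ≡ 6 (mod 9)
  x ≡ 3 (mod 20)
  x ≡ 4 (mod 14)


Moduli 9, 20, 14 are not pairwise coprime, so CRT works modulo lcm(m_i) when all pairwise compatibility conditions hold.
Pairwise compatibility: gcd(m_i, m_j) must divide a_i - a_j for every pair.
Merge one congruence at a time:
  Start: x ≡ 6 (mod 9).
  Combine with x ≡ 3 (mod 20): gcd(9, 20) = 1; 3 - 6 = -3, which IS divisible by 1, so compatible.
    Write x = 6 + 9·t and substitute into x ≡ 3 (mod 20): 9·t ≡ 3 − 6 = -3 (mod 20).
    Reduce coefficients mod 20: 9·t ≡ 17 (mod 20).
    The inverse of 9 mod 20 is 9 (since 9·9 = 81 = 4·20 + 1), so t ≡ 9·17 = 153 ≡ 13 (mod 20).
    Then x = 6 + 9·13 = 123, valid modulo lcm(9, 20) = 180: x ≡ 123 (mod 180).
  Combine with x ≡ 4 (mod 14): gcd(180, 14) = 2, and 4 - 123 = -119 is NOT divisible by 2.
    ⇒ system is inconsistent (no integer solution).

No solution (the system is inconsistent).


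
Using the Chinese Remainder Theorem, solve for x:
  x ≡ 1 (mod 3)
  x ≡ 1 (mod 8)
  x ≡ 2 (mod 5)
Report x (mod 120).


Moduli 3, 8, 5 are pairwise coprime; by CRT there is a unique solution modulo M = 3 · 8 · 5 = 120.
Solve pairwise, accumulating the modulus:
  Start with x ≡ 1 (mod 3).
  Combine with x ≡ 1 (mod 8): since gcd(3, 8) = 1, we get a unique residue mod 24.
    Write x = 1 + 3·t and substitute into x ≡ 1 (mod 8): 3·t ≡ 1 − 1 = 0 (mod 8).
    The inverse of 3 mod 8 is 3 (since 3·3 = 9 = 1·8 + 1), so t ≡ 3·0 = 0 ≡ 0 (mod 8).
    Then x = 1 + 3·0 = 1, valid modulo lcm(3, 8) = 24: x ≡ 1 (mod 24).
  Combine with x ≡ 2 (mod 5): since gcd(24, 5) = 1, we get a unique residue mod 120.
    Write x = 1 + 24·t and substitute into x ≡ 2 (mod 5): 24·t ≡ 2 − 1 = 1 (mod 5).
    Reduce coefficients mod 5: 4·t ≡ 1 (mod 5).
    The inverse of 4 mod 5 is 4 (since 4·4 = 16 = 3·5 + 1), so t ≡ 4·1 = 4 ≡ 4 (mod 5).
    Then x = 1 + 24·4 = 97, valid modulo lcm(24, 5) = 120: x ≡ 97 (mod 120).
Verify: 97 mod 3 = 1 ✓, 97 mod 8 = 1 ✓, 97 mod 5 = 2 ✓.

x ≡ 97 (mod 120).


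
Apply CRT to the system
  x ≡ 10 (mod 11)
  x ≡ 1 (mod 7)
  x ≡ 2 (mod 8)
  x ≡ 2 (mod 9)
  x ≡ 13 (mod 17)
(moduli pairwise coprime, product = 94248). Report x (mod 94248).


Product of moduli M = 11 · 7 · 8 · 9 · 17 = 94248.
Merge one congruence at a time:
  Start: x ≡ 10 (mod 11).
  Combine with x ≡ 1 (mod 7); new modulus lcm = 77.
    Write x = 10 + 11·t and substitute into x ≡ 1 (mod 7): 11·t ≡ 1 − 10 = -9 (mod 7).
    Reduce coefficients mod 7: 4·t ≡ 5 (mod 7).
    The inverse of 4 mod 7 is 2 (since 4·2 = 8 = 1·7 + 1), so t ≡ 2·5 = 10 ≡ 3 (mod 7).
    Then x = 10 + 11·3 = 43, valid modulo lcm(11, 7) = 77: x ≡ 43 (mod 77).
  Combine with x ≡ 2 (mod 8); new modulus lcm = 616.
    Write x = 43 + 77·t and substitute into x ≡ 2 (mod 8): 77·t ≡ 2 − 43 = -41 (mod 8).
    Reduce coefficients mod 8: 5·t ≡ 7 (mod 8).
    The inverse of 5 mod 8 is 5 (since 5·5 = 25 = 3·8 + 1), so t ≡ 5·7 = 35 ≡ 3 (mod 8).
    Then x = 43 + 77·3 = 274, valid modulo lcm(77, 8) = 616: x ≡ 274 (mod 616).
  Combine with x ≡ 2 (mod 9); new modulus lcm = 5544.
    Write x = 274 + 616·t and substitute into x ≡ 2 (mod 9): 616·t ≡ 2 − 274 = -272 (mod 9).
    Reduce coefficients mod 9: 4·t ≡ 7 (mod 9).
    The inverse of 4 mod 9 is 7 (since 4·7 = 28 = 3·9 + 1), so t ≡ 7·7 = 49 ≡ 4 (mod 9).
    Then x = 274 + 616·4 = 2738, valid modulo lcm(616, 9) = 5544: x ≡ 2738 (mod 5544).
  Combine with x ≡ 13 (mod 17); new modulus lcm = 94248.
    Write x = 2738 + 5544·t and substitute into x ≡ 13 (mod 17): 5544·t ≡ 13 − 2738 = -2725 (mod 17).
    Reduce coefficients mod 17: 2·t ≡ 12 (mod 17).
    The inverse of 2 mod 17 is 9 (since 2·9 = 18 = 1·17 + 1), so t ≡ 9·12 = 108 ≡ 6 (mod 17).
    Then x = 2738 + 5544·6 = 36002, valid modulo lcm(5544, 17) = 94248: x ≡ 36002 (mod 94248).
Verify against each original: 36002 mod 11 = 10, 36002 mod 7 = 1, 36002 mod 8 = 2, 36002 mod 9 = 2, 36002 mod 17 = 13.

x ≡ 36002 (mod 94248).


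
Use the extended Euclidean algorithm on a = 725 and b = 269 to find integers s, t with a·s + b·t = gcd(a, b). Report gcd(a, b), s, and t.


Euclidean algorithm on (725, 269) — divide until remainder is 0:
  725 = 2 · 269 + 187
  269 = 1 · 187 + 82
  187 = 2 · 82 + 23
  82 = 3 · 23 + 13
  23 = 1 · 13 + 10
  13 = 1 · 10 + 3
  10 = 3 · 3 + 1
  3 = 3 · 1 + 0
gcd(725, 269) = 1.
Track Bezout coefficients alongside the remainders: start with r₀ = 725 = a·1 + b·0 (s = 1, t = 0) and r₁ = 269 = a·0 + b·1 (s = 0, t = 1); each new remainder r_{k+1} = r_{k-1} − q_k·r_k inherits s_{k+1} = s_{k-1} − q_k·s_k, t_{k+1} = t_{k-1} − q_k·t_k, so r_k = a·s_k + b·t_k at every step:
  q = 2: r = 187, s = 1 − 2·0 = 1, t = 0 − 2·1 = -2  (check: 725·1 + 269·(-2) = 187)
  q = 1: r = 82, s = 0 − 1·1 = -1, t = 1 − 1·(-2) = 3  (check: 725·(-1) + 269·3 = 82)
  q = 2: r = 23, s = 1 − 2·(-1) = 3, t = -2 − 2·3 = -8  (check: 725·3 + 269·(-8) = 23)
  q = 3: r = 13, s = -1 − 3·3 = -10, t = 3 − 3·(-8) = 27  (check: 725·(-10) + 269·27 = 13)
  q = 1: r = 10, s = 3 − 1·(-10) = 13, t = -8 − 1·27 = -35  (check: 725·13 + 269·(-35) = 10)
  q = 1: r = 3, s = -10 − 1·13 = -23, t = 27 − 1·(-35) = 62  (check: 725·(-23) + 269·62 = 3)
  q = 3: r = 1, s = 13 − 3·(-23) = 82, t = -35 − 3·62 = -221  (check: 725·82 + 269·(-221) = 1)
The row with r = 1 (the gcd) gives the Bezout coefficients s = 82, t = -221.
Result: 725 · (82) + 269 · (-221) = 1.

gcd(725, 269) = 1; s = 82, t = -221 (check: 725·82 + 269·(-221) = 1).


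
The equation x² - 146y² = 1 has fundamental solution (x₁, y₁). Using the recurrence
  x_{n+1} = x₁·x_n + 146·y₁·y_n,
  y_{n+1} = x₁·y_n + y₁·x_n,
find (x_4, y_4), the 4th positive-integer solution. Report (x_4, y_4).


Step 1: Find the fundamental solution (x₁, y₁) of x² - 146y² = 1.
  Expand √146 as a continued fraction. a₀ = ⌊√146⌋ = 12; iterate m_{k+1} = d_k·a_k − m_k, d_{k+1} = (146 − m_{k+1}²)/d_k, a_{k+1} = ⌊(a₀ + m_{k+1})/d_{k+1}⌋ (starting m₀ = 0, d₀ = 1), with convergents p_k = a_k·p_{k-1} + p_{k-2}, q_k = a_k·q_{k-1} + q_{k-2} (p₋₁ = 1, q₋₁ = 0):
  k = 0: a₀ = 12; p₀/q₀ = 12/1; p₀² − 146·q₀² = 144 − 146 = -2.
  k = 1: m = 12, d = 2, a = ⌊(12 + 12)/2⌋ = 12; p/q = (12·12 + 1)/(12·1 + 0) = 145/12; p² − 146·q² = 21025 − 21024 = 1.
  The first convergent with p² − 146·q² = 1 gives the fundamental solution (x₁, y₁) = (145, 12).
Step 2: Apply the recurrence (x_{n+1}, y_{n+1}) = (x₁x_n + 146y₁y_n, x₁y_n + y₁x_n) repeatedly.
  From (x_1, y_1) = (145, 12): x_2 = 145·145 + 146·12·12 = 42049; y_2 = 145·12 + 12·145 = 3480.
  From (x_2, y_2) = (42049, 3480): x_3 = 145·42049 + 146·12·3480 = 12194065; y_3 = 145·3480 + 12·42049 = 1009188.
  From (x_3, y_3) = (12194065, 1009188): x_4 = 145·12194065 + 146·12·1009188 = 3536236801; y_4 = 145·1009188 + 12·12194065 = 292661040.
Step 3: Verify x_4² - 146·y_4² = 12504970712746713601 - 12504970712746713600 = 1 (should be 1). ✓

(x_1, y_1) = (145, 12); (x_4, y_4) = (3536236801, 292661040).


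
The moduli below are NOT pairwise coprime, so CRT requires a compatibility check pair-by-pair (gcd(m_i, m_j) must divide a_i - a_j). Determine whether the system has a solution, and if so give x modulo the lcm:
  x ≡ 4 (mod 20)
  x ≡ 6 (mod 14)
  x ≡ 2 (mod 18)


Moduli 20, 14, 18 are not pairwise coprime, so CRT works modulo lcm(m_i) when all pairwise compatibility conditions hold.
Pairwise compatibility: gcd(m_i, m_j) must divide a_i - a_j for every pair.
Merge one congruence at a time:
  Start: x ≡ 4 (mod 20).
  Combine with x ≡ 6 (mod 14): gcd(20, 14) = 2; 6 - 4 = 2, which IS divisible by 2, so compatible.
    Write x = 4 + 20·t and substitute into x ≡ 6 (mod 14): 20·t ≡ 6 − 4 = 2 (mod 14).
    Divide the congruence (and modulus) by g = 2: 10·t ≡ 1 (mod 7).
    Reduce coefficients mod 7: 3·t ≡ 1 (mod 7).
    The inverse of 3 mod 7 is 5 (since 3·5 = 15 = 2·7 + 1), so t ≡ 5·1 = 5 ≡ 5 (mod 7).
    Then x = 4 + 20·5 = 104, valid modulo lcm(20, 14) = 140: x ≡ 104 (mod 140).
  Combine with x ≡ 2 (mod 18): gcd(140, 18) = 2; 2 - 104 = -102, which IS divisible by 2, so compatible.
    Write x = 104 + 140·t and substitute into x ≡ 2 (mod 18): 140·t ≡ 2 − 104 = -102 (mod 18).
    Divide the congruence (and modulus) by g = 2: 70·t ≡ -51 (mod 9).
    Reduce coefficients mod 9: 7·t ≡ 3 (mod 9).
    The inverse of 7 mod 9 is 4 (since 7·4 = 28 = 3·9 + 1), so t ≡ 4·3 = 12 ≡ 3 (mod 9).
    Then x = 104 + 140·3 = 524, valid modulo lcm(140, 18) = 1260: x ≡ 524 (mod 1260).
Verify: 524 mod 20 = 4, 524 mod 14 = 6, 524 mod 18 = 2.

x ≡ 524 (mod 1260).


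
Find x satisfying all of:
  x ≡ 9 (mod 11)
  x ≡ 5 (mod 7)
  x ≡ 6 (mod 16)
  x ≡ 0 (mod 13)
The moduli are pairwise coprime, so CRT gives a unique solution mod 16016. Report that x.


Product of moduli M = 11 · 7 · 16 · 13 = 16016.
Merge one congruence at a time:
  Start: x ≡ 9 (mod 11).
  Combine with x ≡ 5 (mod 7); new modulus lcm = 77.
    Write x = 9 + 11·t and substitute into x ≡ 5 (mod 7): 11·t ≡ 5 − 9 = -4 (mod 7).
    Reduce coefficients mod 7: 4·t ≡ 3 (mod 7).
    The inverse of 4 mod 7 is 2 (since 4·2 = 8 = 1·7 + 1), so t ≡ 2·3 = 6 ≡ 6 (mod 7).
    Then x = 9 + 11·6 = 75, valid modulo lcm(11, 7) = 77: x ≡ 75 (mod 77).
  Combine with x ≡ 6 (mod 16); new modulus lcm = 1232.
    Write x = 75 + 77·t and substitute into x ≡ 6 (mod 16): 77·t ≡ 6 − 75 = -69 (mod 16).
    Reduce coefficients mod 16: 13·t ≡ 11 (mod 16).
    The inverse of 13 mod 16 is 5 (since 13·5 = 65 = 4·16 + 1), so t ≡ 5·11 = 55 ≡ 7 (mod 16).
    Then x = 75 + 77·7 = 614, valid modulo lcm(77, 16) = 1232: x ≡ 614 (mod 1232).
  Combine with x ≡ 0 (mod 13); new modulus lcm = 16016.
    Write x = 614 + 1232·t and substitute into x ≡ 0 (mod 13): 1232·t ≡ 0 − 614 = -614 (mod 13).
    Reduce coefficients mod 13: 10·t ≡ 10 (mod 13).
    The inverse of 10 mod 13 is 4 (since 10·4 = 40 = 3·13 + 1), so t ≡ 4·10 = 40 ≡ 1 (mod 13).
    Then x = 614 + 1232·1 = 1846, valid modulo lcm(1232, 13) = 16016: x ≡ 1846 (mod 16016).
Verify against each original: 1846 mod 11 = 9, 1846 mod 7 = 5, 1846 mod 16 = 6, 1846 mod 13 = 0.

x ≡ 1846 (mod 16016).


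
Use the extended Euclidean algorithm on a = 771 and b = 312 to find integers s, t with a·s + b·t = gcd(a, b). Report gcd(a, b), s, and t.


Euclidean algorithm on (771, 312) — divide until remainder is 0:
  771 = 2 · 312 + 147
  312 = 2 · 147 + 18
  147 = 8 · 18 + 3
  18 = 6 · 3 + 0
gcd(771, 312) = 3.
Track Bezout coefficients alongside the remainders: start with r₀ = 771 = a·1 + b·0 (s = 1, t = 0) and r₁ = 312 = a·0 + b·1 (s = 0, t = 1); each new remainder r_{k+1} = r_{k-1} − q_k·r_k inherits s_{k+1} = s_{k-1} − q_k·s_k, t_{k+1} = t_{k-1} − q_k·t_k, so r_k = a·s_k + b·t_k at every step:
  q = 2: r = 147, s = 1 − 2·0 = 1, t = 0 − 2·1 = -2  (check: 771·1 + 312·(-2) = 147)
  q = 2: r = 18, s = 0 − 2·1 = -2, t = 1 − 2·(-2) = 5  (check: 771·(-2) + 312·5 = 18)
  q = 8: r = 3, s = 1 − 8·(-2) = 17, t = -2 − 8·5 = -42  (check: 771·17 + 312·(-42) = 3)
The row with r = 3 (the gcd) gives the Bezout coefficients s = 17, t = -42.
Result: 771 · (17) + 312 · (-42) = 3.

gcd(771, 312) = 3; s = 17, t = -42 (check: 771·17 + 312·(-42) = 3).


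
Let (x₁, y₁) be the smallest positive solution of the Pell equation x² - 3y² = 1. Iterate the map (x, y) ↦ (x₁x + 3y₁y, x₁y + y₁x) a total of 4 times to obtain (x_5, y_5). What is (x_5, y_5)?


Step 1: Find the fundamental solution (x₁, y₁) of x² - 3y² = 1.
  Expand √3 as a continued fraction. a₀ = ⌊√3⌋ = 1; iterate m_{k+1} = d_k·a_k − m_k, d_{k+1} = (3 − m_{k+1}²)/d_k, a_{k+1} = ⌊(a₀ + m_{k+1})/d_{k+1}⌋ (starting m₀ = 0, d₀ = 1), with convergents p_k = a_k·p_{k-1} + p_{k-2}, q_k = a_k·q_{k-1} + q_{k-2} (p₋₁ = 1, q₋₁ = 0):
  k = 0: a₀ = 1; p₀/q₀ = 1/1; p₀² − 3·q₀² = 1 − 3 = -2.
  k = 1: m = 1, d = 2, a = ⌊(1 + 1)/2⌋ = 1; p/q = (1·1 + 1)/(1·1 + 0) = 2/1; p² − 3·q² = 4 − 3 = 1.
  The first convergent with p² − 3·q² = 1 gives the fundamental solution (x₁, y₁) = (2, 1).
Step 2: Apply the recurrence (x_{n+1}, y_{n+1}) = (x₁x_n + 3y₁y_n, x₁y_n + y₁x_n) repeatedly.
  From (x_1, y_1) = (2, 1): x_2 = 2·2 + 3·1·1 = 7; y_2 = 2·1 + 1·2 = 4.
  From (x_2, y_2) = (7, 4): x_3 = 2·7 + 3·1·4 = 26; y_3 = 2·4 + 1·7 = 15.
  From (x_3, y_3) = (26, 15): x_4 = 2·26 + 3·1·15 = 97; y_4 = 2·15 + 1·26 = 56.
  From (x_4, y_4) = (97, 56): x_5 = 2·97 + 3·1·56 = 362; y_5 = 2·56 + 1·97 = 209.
Step 3: Verify x_5² - 3·y_5² = 131044 - 131043 = 1 (should be 1). ✓

(x_1, y_1) = (2, 1); (x_5, y_5) = (362, 209).


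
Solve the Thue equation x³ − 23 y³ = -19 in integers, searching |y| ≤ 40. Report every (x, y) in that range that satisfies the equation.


The equation is x³ - 23y³ = -19. For fixed y, x³ = 23·y³ − 19, so a solution requires the RHS to be a perfect cube.
Strategy: iterate y from -40 to 40, compute RHS = 23·y³ − 19, and check whether it is a (positive or negative) perfect cube.
Check small values of y:
  y = 0: RHS = -19 is not a perfect cube.
  y = 1: RHS = 4 is not a perfect cube.
  y = -1: RHS = -42 is not a perfect cube.
  y = 2: RHS = 165 is not a perfect cube.
  y = -2: RHS = -203 is not a perfect cube.
  y = 3: RHS = 602 is not a perfect cube.
  y = -3: RHS = -640 is not a perfect cube.
Continuing the search up to |y| = 40 finds no solutions either.
No (x, y) in the scanned range satisfies the equation.

No integer solutions with |y| ≤ 40.


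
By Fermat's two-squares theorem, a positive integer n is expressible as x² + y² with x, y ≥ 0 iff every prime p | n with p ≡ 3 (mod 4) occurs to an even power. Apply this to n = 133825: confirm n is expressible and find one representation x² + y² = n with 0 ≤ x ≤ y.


Step 1: Factor n = 133825 = 5^2 · 53 · 101.
Step 2: Check the mod-4 condition on each prime factor: 5 ≡ 1 (mod 4), exponent 2; 53 ≡ 1 (mod 4), exponent 1; 101 ≡ 1 (mod 4), exponent 1.
All primes ≡ 3 (mod 4) appear to even exponent (or don't appear), so by the two-squares theorem n IS expressible as a sum of two squares.
Step 3: Build a representation. Group n = k² · m with k = 5 and m = 53 · 101 = 5353 (a product of primes ≡ 1 (mod 4)); a representation of m scales to one of n via (k·x)² + (k·y)² = k²(x² + y²). Each prime p ≡ 1 (mod 4) is itself a sum of two squares; find a² by testing p − a² for a perfect square:
  53: 53 − 1² = 52, 53 − 2² = 49 = 7² ⇒ 53 = 2² + 7².
  101: 101 − 1² = 100 = 10² ⇒ 101 = 1² + 10².
  Combine using the Brahmagupta–Fibonacci identity (a² + b²)(c² + d²) = (ac − bd)² + (ad + bc)² = (ac + bd)² + (ad − bc)²:
  53 · 101 = 5353: from (2² + 7²)(1² + 10²), take (2·1 − 7·10, 2·10 + 7·1) = (2 − 70, 20 + 7) = (-68, 27); dropping signs (only squares matter) gives (68, 27); check 68² + 27² = 4624 + 729 = 5353 ✓.
  Scale by k = 5: (5·68, 5·27) = (340, 135).
Step 4: Order so x ≤ y and verify: 135² + 340² = 18225 + 115600 = 133825 = n. ✓

n = 133825 = 135² + 340² (one valid representation with x ≤ y).
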